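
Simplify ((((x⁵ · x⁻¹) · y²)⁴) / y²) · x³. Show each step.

x¹⁹·y⁶

((((x⁵ · x⁻¹) · y²)⁴) / y²) · x³
= ((((x⁵ · x⁻¹)⁴) · ((y²)⁴)) / y²) · x³    [power of a product]
= (((((x⁵)⁴) · ((x⁻¹)⁴)) · ((y²)⁴)) / y²) · x³    [power of a product]
= (((x²⁰ · ((x⁻¹)⁴)) · ((y²)⁴)) / y²) · x³    [power of a power]
= (((x²⁰ · x⁻⁴) · ((y²)⁴)) / y²) · x³    [power of a power]
= ((x¹⁶ · ((y²)⁴)) / y²) · x³    [product of powers]
= ((x¹⁶ · y⁸) / y²) · x³    [power of a power]
= x¹⁹·y⁶    [quotient of powers; product of powers]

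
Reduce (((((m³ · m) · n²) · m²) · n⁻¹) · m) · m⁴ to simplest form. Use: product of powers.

(((((m³ · m) · n²) · m²) · n⁻¹) · m) · m⁴
= ((((m⁴ · n²) · m²) · n⁻¹) · m) · m⁴    [product of powers]
= m¹¹n    [product of powers]

m¹¹n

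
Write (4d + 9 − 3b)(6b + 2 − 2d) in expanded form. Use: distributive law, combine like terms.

(4d + 9 − 3b)(6b + 2 − 2d)
= 24bd + 8d − 8d² + 54b + 18 − 18d − 18b² − 6b + 6bd    [distributive law]
= 30bd − 10d − 8d² + 48b + 18 − 18b²    [combine like terms]

30bd − 10d − 8d² + 48b + 18 − 18b²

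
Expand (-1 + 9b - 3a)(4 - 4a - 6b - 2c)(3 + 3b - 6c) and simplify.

-12 + 114b + 30c - 24a - 78ab + 66ac - 36b² - 300bc - 12c² - 54ab² + 126abc - 162b³ + 270b²c + 108bc² + 36a² + 36a²b - 72a²c - 36ac²

(-1 + 9b - 3a)(4 - 4a - 6b - 2c)(3 + 3b - 6c)
= (-4 + 4a + 6b + 2c + 36b - 36ab - 54b² - 18bc - 12a + 12a² + 18ab + 6ac)(3 + 3b - 6c)    [distributive law]
= (-4 - 8a + 42b + 2c - 18ab - 54b² - 18bc + 12a² + 6ac)(3 + 3b - 6c)    [combine like terms]
= -12 - 12b + 24c - 24a - 24ab + 48ac + 126b + 126b² - 252bc + 6c + 6bc - 12c² - 54ab - 54ab² + 108abc - 162b² - 162b³ + 324b²c - 54bc - 54b²c + 108bc² + 36a² + 36a²b - 72a²c + 18ac + 18abc - 36ac²    [distributive law]
= -12 + 114b + 30c - 24a - 78ab + 66ac - 36b² - 300bc - 12c² - 54ab² + 126abc - 162b³ + 270b²c + 108bc² + 36a² + 36a²b - 72a²c - 36ac²    [combine like terms]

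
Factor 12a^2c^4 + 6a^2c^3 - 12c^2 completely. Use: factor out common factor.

12a^2c^4 + 6a^2c^3 - 12c^2
= 6(2a^2c^4 + a^2c^3 - 2c^2)    [factor out 6]
= 6c^2(2a^2c^2 + a^2c - 2)    [factor out c^2]

6c^2(2a^2c^2 + a^2c - 2)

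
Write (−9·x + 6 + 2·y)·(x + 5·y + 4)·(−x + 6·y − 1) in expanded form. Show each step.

(−9·x + 6 + 2·y)·(x + 5·y + 4)·(−x + 6·y − 1)
= (−9·x^2 − 45·x·y − 36·x + 6·x + 30·y + 24 + 2·x·y + 10·y^2 + 8·y)·(−x + 6·y − 1)    [distributive law]
= (−9·x^2 − 43·x·y − 30·x + 38·y + 24 + 10·y^2)·(−x + 6·y − 1)    [combine like terms]
= 9·x^3 − 54·x^2·y + 9·x^2 + 43·x^2·y − 258·x·y^2 + 43·x·y + 30·x^2 − 180·x·y + 30·x − 38·x·y + 228·y^2 − 38·y − 24·x + 144·y − 24 − 10·x·y^2 + 60·y^3 − 10·y^2    [distributive law]
= 9·x^3 − 11·x^2·y + 39·x^2 − 268·x·y^2 − 175·x·y + 6·x + 218·y^2 + 106·y − 24 + 60·y^3    [combine like terms]

9·x^3 − 11·x^2·y + 39·x^2 − 268·x·y^2 − 175·x·y + 6·x + 218·y^2 + 106·y − 24 + 60·y^3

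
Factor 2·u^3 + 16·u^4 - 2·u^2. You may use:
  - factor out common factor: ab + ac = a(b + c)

2·u^2(u + 8·u^2 - 1)

2·u^3 + 16·u^4 - 2·u^2
= 2(u^3 + 8·u^4 - u^2)    [factor out 2]
= 2·u^2(u + 8·u^2 - 1)    [factor out u^2]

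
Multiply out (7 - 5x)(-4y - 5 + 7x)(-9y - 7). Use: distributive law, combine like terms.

252y^2 + 511y + 245 - 806xy - 518x - 180xy^2 + 315x^2y + 245x^2

(7 - 5x)(-4y - 5 + 7x)(-9y - 7)
= (-28y - 35 + 49x + 20xy + 25x - 35x^2)(-9y - 7)    [distributive law]
= (-28y - 35 + 74x + 20xy - 35x^2)(-9y - 7)    [combine like terms]
= 252y^2 + 196y + 315y + 245 - 666xy - 518x - 180xy^2 - 140xy + 315x^2y + 245x^2    [distributive law]
= 252y^2 + 511y + 245 - 806xy - 518x - 180xy^2 + 315x^2y + 245x^2    [combine like terms]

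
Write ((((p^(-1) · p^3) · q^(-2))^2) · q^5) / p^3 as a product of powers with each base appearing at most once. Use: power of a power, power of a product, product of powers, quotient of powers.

((((p^(-1) · p^3) · q^(-2))^2) · q^5) / p^3
= ((((p^(-1) · p^3)^2) · ((q^(-2))^2)) · q^5) / p^3    [power of a product]
= (((((p^(-1))^2) · ((p^3)^2)) · ((q^(-2))^2)) · q^5) / p^3    [power of a product]
= (((p^(-2) · ((p^3)^2)) · ((q^(-2))^2)) · q^5) / p^3    [power of a power]
= (((p^(-2) · p^6) · ((q^(-2))^2)) · q^5) / p^3    [power of a power]
= ((p^4 · ((q^(-2))^2)) · q^5) / p^3    [product of powers]
= ((p^4 · q^(-4)) · q^5) / p^3    [power of a power]
= pq    [quotient of powers; product of powers]

pq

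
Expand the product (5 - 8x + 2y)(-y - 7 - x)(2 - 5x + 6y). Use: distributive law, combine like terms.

(5 - 8x + 2y)(-y - 7 - x)(2 - 5x + 6y)
= (-5y - 35 - 5x + 8xy + 56x + 8x^2 - 2y^2 - 14y - 2xy)(2 - 5x + 6y)    [distributive law]
= (-19y - 35 + 51x + 6xy + 8x^2 - 2y^2)(2 - 5x + 6y)    [combine like terms]
= -38y + 95xy - 114y^2 - 70 + 175x - 210y + 102x - 255x^2 + 306xy + 12xy - 30x^2y + 36xy^2 + 16x^2 - 40x^3 + 48x^2y - 4y^2 + 10xy^2 - 12y^3    [distributive law]
= -248y + 413xy - 118y^2 - 70 + 277x - 239x^2 + 18x^2y + 46xy^2 - 40x^3 - 12y^3    [combine like terms]

-248y + 413xy - 118y^2 - 70 + 277x - 239x^2 + 18x^2y + 46xy^2 - 40x^3 - 12y^3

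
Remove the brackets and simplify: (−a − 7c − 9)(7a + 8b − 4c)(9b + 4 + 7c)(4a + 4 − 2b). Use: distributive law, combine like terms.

−252a^3b − 2592a^2b − 162a^2b^2 − 112a^3 − 1120a^2 − 196a^3c − 2680a^2c − 1746a^2bc − 1682ab^2 + 144ab^3 − 3044ab − 2218abc − 1094ab^2c − 1908ac − 1260a^2c^2 + 196ac^2 + 70abc^2 − 1208b^2c + 1008b^3c − 1904bc − 1288bc^2 + 280b^2c^2 + 1456c^2 + 784ac^3 + 784c^3 − 392bc^3 − 1008a − 2016b^2 + 1296b^3 − 1152b + 576c

(−a − 7c − 9)(7a + 8b − 4c)(9b + 4 + 7c)(4a + 4 − 2b)
= (−7a^2 − 8ab + 4ac − 49ac − 56bc + 28c^2 − 63a − 72b + 36c)(9b + 4 + 7c)(4a + 4 − 2b)    [distributive law]
= (−7a^2 − 8ab − 45ac − 56bc + 28c^2 − 63a − 72b + 36c)(9b + 4 + 7c)(4a + 4 − 2b)    [combine like terms]
= (−63a^2b − 28a^2 − 49a^2c − 72ab^2 − 32ab − 56abc − 405abc − 180ac − 315ac^2 − 504b^2c − 224bc − 392bc^2 + 252bc^2 + 112c^2 + 196c^3 − 567ab − 252a − 441ac − 648b^2 − 288b − 504bc + 324bc + 144c + 252c^2)(4a + 4 − 2b)    [distributive law]
= (−63a^2b − 28a^2 − 49a^2c − 72ab^2 − 599ab − 461abc − 621ac − 315ac^2 − 504b^2c − 404bc − 140bc^2 + 364c^2 + 196c^3 − 252a − 648b^2 − 288b + 144c)(4a + 4 − 2b)    [combine like terms]
= −252a^3b − 252a^2b + 126a^2b^2 − 112a^3 − 112a^2 + 56a^2b − 196a^3c − 196a^2c + 98a^2bc − 288a^2b^2 − 288ab^2 + 144ab^3 − 2396a^2b − 2396ab + 1198ab^2 − 1844a^2bc − 1844abc + 922ab^2c − 2484a^2c − 2484ac + 1242abc − 1260a^2c^2 − 1260ac^2 + 630abc^2 − 2016ab^2c − 2016b^2c + 1008b^3c − 1616abc − 1616bc + 808b^2c − 560abc^2 − 560bc^2 + 280b^2c^2 + 1456ac^2 + 1456c^2 − 728bc^2 + 784ac^3 + 784c^3 − 392bc^3 − 1008a^2 − 1008a + 504ab − 2592ab^2 − 2592b^2 + 1296b^3 − 1152ab − 1152b + 576b^2 + 576ac + 576c − 288bc    [distributive law]
= −252a^3b − 2592a^2b − 162a^2b^2 − 112a^3 − 1120a^2 − 196a^3c − 2680a^2c − 1746a^2bc − 1682ab^2 + 144ab^3 − 3044ab − 2218abc − 1094ab^2c − 1908ac − 1260a^2c^2 + 196ac^2 + 70abc^2 − 1208b^2c + 1008b^3c − 1904bc − 1288bc^2 + 280b^2c^2 + 1456c^2 + 784ac^3 + 784c^3 − 392bc^3 − 1008a − 2016b^2 + 1296b^3 − 1152b + 576c    [combine like terms]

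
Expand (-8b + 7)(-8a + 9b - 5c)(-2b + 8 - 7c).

(-8b + 7)(-8a + 9b - 5c)(-2b + 8 - 7c)
= (64ab - 72b^2 + 40bc - 56a + 63b - 35c)(-2b + 8 - 7c)    [distributive law]
= -128ab^2 + 512ab - 448abc + 144b^3 - 576b^2 + 504b^2c - 80b^2c + 320bc - 280bc^2 + 112ab - 448a + 392ac - 126b^2 + 504b - 441bc + 70bc - 280c + 245c^2    [distributive law]
= -128ab^2 + 624ab - 448abc + 144b^3 - 702b^2 + 424b^2c - 51bc - 280bc^2 - 448a + 392ac + 504b - 280c + 245c^2    [combine like terms]

-128ab^2 + 624ab - 448abc + 144b^3 - 702b^2 + 424b^2c - 51bc - 280bc^2 - 448a + 392ac + 504b - 280c + 245c^2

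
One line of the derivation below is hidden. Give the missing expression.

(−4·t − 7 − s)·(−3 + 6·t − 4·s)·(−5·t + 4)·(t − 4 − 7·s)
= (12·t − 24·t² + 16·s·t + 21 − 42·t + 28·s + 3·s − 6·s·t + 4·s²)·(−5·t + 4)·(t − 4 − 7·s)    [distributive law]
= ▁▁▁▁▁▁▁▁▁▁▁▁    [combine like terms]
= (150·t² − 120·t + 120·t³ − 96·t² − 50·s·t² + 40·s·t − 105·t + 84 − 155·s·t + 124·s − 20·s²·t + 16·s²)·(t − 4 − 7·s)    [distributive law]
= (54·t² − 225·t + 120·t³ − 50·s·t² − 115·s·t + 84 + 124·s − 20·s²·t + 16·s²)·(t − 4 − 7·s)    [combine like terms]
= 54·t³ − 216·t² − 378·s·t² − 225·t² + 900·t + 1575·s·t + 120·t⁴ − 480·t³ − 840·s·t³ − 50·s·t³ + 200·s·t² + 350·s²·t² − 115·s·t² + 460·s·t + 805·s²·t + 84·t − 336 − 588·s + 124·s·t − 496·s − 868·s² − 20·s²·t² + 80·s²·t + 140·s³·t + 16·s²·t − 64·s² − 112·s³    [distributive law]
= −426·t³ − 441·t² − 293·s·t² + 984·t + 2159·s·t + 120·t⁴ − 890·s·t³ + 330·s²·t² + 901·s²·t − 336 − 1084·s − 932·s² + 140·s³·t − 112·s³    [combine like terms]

After combine like terms, the bracketed line is:

(−30·t − 24·t² + 10·s·t + 21 + 31·s + 4·s²)·(−5·t + 4)·(t − 4 − 7·s)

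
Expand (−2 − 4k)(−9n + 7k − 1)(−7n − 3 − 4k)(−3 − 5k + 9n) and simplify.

(−2 − 4k)(−9n + 7k − 1)(−7n − 3 − 4k)(−3 − 5k + 9n)
= (18n − 14k + 2 + 36kn − 28k^2 + 4k)(−7n − 3 − 4k)(−3 − 5k + 9n)    [distributive law]
= (18n − 10k + 2 + 36kn − 28k^2)(−7n − 3 − 4k)(−3 − 5k + 9n)    [combine like terms]
= (−126n^2 − 54n − 72kn + 70kn + 30k + 40k^2 − 14n − 6 − 8k − 252kn^2 − 108kn − 144k^2n + 196k^2n + 84k^2 + 112k^3)(−3 − 5k + 9n)    [distributive law]
= (−126n^2 − 68n − 110kn + 22k + 124k^2 − 6 − 252kn^2 + 52k^2n + 112k^3)(−3 − 5k + 9n)    [combine like terms]
= 378n^2 + 630kn^2 − 1134n^3 + 204n + 340kn − 612n^2 + 330kn + 550k^2n − 990kn^2 − 66k − 110k^2 + 198kn − 372k^2 − 620k^3 + 1116k^2n + 18 + 30k − 54n + 756kn^2 + 1260k^2n^2 − 2268kn^3 − 156k^2n − 260k^3n + 468k^2n^2 − 336k^3 − 560k^4 + 1008k^3n    [distributive law]
= −234n^2 + 396kn^2 − 1134n^3 + 150n + 868kn + 1510k^2n − 36k − 482k^2 − 956k^3 + 18 + 1728k^2n^2 − 2268kn^3 + 748k^3n − 560k^4    [combine like terms]

−234n^2 + 396kn^2 − 1134n^3 + 150n + 868kn + 1510k^2n − 36k − 482k^2 − 956k^3 + 18 + 1728k^2n^2 − 2268kn^3 + 748k^3n − 560k^4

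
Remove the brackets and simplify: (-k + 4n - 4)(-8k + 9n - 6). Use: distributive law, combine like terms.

(-k + 4n - 4)(-8k + 9n - 6)
= 8k^2 - 9kn + 6k - 32kn + 36n^2 - 24n + 32k - 36n + 24    [distributive law]
= 8k^2 - 41kn + 38k + 36n^2 - 60n + 24    [combine like terms]

8k^2 - 41kn + 38k + 36n^2 - 60n + 24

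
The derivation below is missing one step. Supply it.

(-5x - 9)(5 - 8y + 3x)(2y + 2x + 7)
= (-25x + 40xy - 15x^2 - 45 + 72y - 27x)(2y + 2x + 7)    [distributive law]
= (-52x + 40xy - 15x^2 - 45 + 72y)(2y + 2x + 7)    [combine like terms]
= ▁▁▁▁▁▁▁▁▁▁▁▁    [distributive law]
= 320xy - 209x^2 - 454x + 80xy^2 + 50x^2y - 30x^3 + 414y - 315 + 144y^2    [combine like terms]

By distributive law:

-104xy - 104x^2 - 364x + 80xy^2 + 80x^2y + 280xy - 30x^2y - 30x^3 - 105x^2 - 90y - 90x - 315 + 144y^2 + 144xy + 504y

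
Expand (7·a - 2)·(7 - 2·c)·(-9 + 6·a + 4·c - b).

(7·a - 2)·(7 - 2·c)·(-9 + 6·a + 4·c - b)
= (49·a - 14·a·c - 14 + 4·c)·(-9 + 6·a + 4·c - b)    [distributive law]
= -441·a + 294·a^2 + 196·a·c - 49·a·b + 126·a·c - 84·a^2·c - 56·a·c^2 + 14·a·b·c + 126 - 84·a - 56·c + 14·b - 36·c + 24·a·c + 16·c^2 - 4·b·c    [distributive law]
= -525·a + 294·a^2 + 346·a·c - 49·a·b - 84·a^2·c - 56·a·c^2 + 14·a·b·c + 126 - 92·c + 14·b + 16·c^2 - 4·b·c    [combine like terms]

-525·a + 294·a^2 + 346·a·c - 49·a·b - 84·a^2·c - 56·a·c^2 + 14·a·b·c + 126 - 92·c + 14·b + 16·c^2 - 4·b·c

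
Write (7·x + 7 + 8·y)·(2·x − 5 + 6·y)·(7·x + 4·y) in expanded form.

(7·x + 7 + 8·y)·(2·x − 5 + 6·y)·(7·x + 4·y)
= (14·x² − 35·x + 42·x·y + 14·x − 35 + 42·y + 16·x·y − 40·y + 48·y²)·(7·x + 4·y)    [distributive law]
= (14·x² − 21·x + 58·x·y − 35 + 2·y + 48·y²)·(7·x + 4·y)    [combine like terms]
= 98·x³ + 56·x²·y − 147·x² − 84·x·y + 406·x²·y + 232·x·y² − 245·x − 140·y + 14·x·y + 8·y² + 336·x·y² + 192·y³    [distributive law]
= 98·x³ + 462·x²·y − 147·x² − 70·x·y + 568·x·y² − 245·x − 140·y + 8·y² + 192·y³    [combine like terms]

98·x³ + 462·x²·y − 147·x² − 70·x·y + 568·x·y² − 245·x − 140·y + 8·y² + 192·y³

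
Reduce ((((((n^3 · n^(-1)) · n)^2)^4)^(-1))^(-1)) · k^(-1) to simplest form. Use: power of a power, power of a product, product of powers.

k^(-1)·n^24

((((((n^3 · n^(-1)) · n)^2)^4)^(-1))^(-1)) · k^(-1)
= (((((n^3 · n^(-1)) · n)^2)^4)^1) · k^(-1)    [power of a power]
= ((((n^3 · n^(-1)) · n)^2)^4) · k^(-1)    [power of a power]
= (((n^3 · n^(-1)) · n)^8) · k^(-1)    [power of a power]
= (((n^3 · n^(-1))^8) · (n^8)) · k^(-1)    [power of a product]
= ((((n^3)^8) · ((n^(-1))^8)) · (n^8)) · k^(-1)    [power of a product]
= ((n^24 · ((n^(-1))^8)) · (n^8)) · k^(-1)    [power of a power]
= ((n^24 · n^(-8)) · (n^8)) · k^(-1)    [power of a power]
= (n^16 · (n^8)) · k^(-1)    [product of powers]
= n^24 · k^(-1)    [product of powers]
= k^(-1)·n^24    [rearrange]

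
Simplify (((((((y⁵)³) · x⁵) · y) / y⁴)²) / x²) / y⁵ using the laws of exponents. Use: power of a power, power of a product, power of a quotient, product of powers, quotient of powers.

(((((((y⁵)³) · x⁵) · y) / y⁴)²) / x²) / y⁵
= (((((((y⁵)³) · x⁵) · y)²) / ((y⁴)²)) / x²) / y⁵    [power of a quotient]
= (((((((y⁵)³) · x⁵)²) · (y²)) / ((y⁴)²)) / x²) / y⁵    [power of a product]
= (((((((y⁵)³)²) · ((x⁵)²)) · (y²)) / ((y⁴)²)) / x²) / y⁵    [power of a product]
= ((((((y⁵)⁶) · ((x⁵)²)) · (y²)) / ((y⁴)²)) / x²) / y⁵    [power of a power]
= ((((y³⁰ · ((x⁵)²)) · (y²)) / ((y⁴)²)) / x²) / y⁵    [power of a power]
= ((((y³⁰ · x¹⁰) · (y²)) / ((y⁴)²)) / x²) / y⁵    [power of a power]
= ((((y³⁰ · x¹⁰) · y²) / y⁸) / x²) / y⁵    [power of a power]
= x⁸·y¹⁹    [quotient of powers; product of powers]

x⁸·y¹⁹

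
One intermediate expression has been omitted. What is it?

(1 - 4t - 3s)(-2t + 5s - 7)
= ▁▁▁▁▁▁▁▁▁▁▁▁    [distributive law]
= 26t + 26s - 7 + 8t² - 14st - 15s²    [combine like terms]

By distributive law:

-2t + 5s - 7 + 8t² - 20st + 28t + 6st - 15s² + 21s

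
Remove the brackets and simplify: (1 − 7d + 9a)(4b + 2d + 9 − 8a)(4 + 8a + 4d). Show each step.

16b + 176ab − 96bd − 208d + 100ad − 300d^2 + 36 + 364a + 296a^2 − 80abd − 112bd^2 + 184ad^2 − 56d^3 + 304a^2d + 288a^2b − 576a^3

(1 − 7d + 9a)(4b + 2d + 9 − 8a)(4 + 8a + 4d)
= (4b + 2d + 9 − 8a − 28bd − 14d^2 − 63d + 56ad + 36ab + 18ad + 81a − 72a^2)(4 + 8a + 4d)    [distributive law]
= (4b − 61d + 9 + 73a − 28bd − 14d^2 + 74ad + 36ab − 72a^2)(4 + 8a + 4d)    [combine like terms]
= 16b + 32ab + 16bd − 244d − 488ad − 244d^2 + 36 + 72a + 36d + 292a + 584a^2 + 292ad − 112bd − 224abd − 112bd^2 − 56d^2 − 112ad^2 − 56d^3 + 296ad + 592a^2d + 296ad^2 + 144ab + 288a^2b + 144abd − 288a^2 − 576a^3 − 288a^2d    [distributive law]
= 16b + 176ab − 96bd − 208d + 100ad − 300d^2 + 36 + 364a + 296a^2 − 80abd − 112bd^2 + 184ad^2 − 56d^3 + 304a^2d + 288a^2b − 576a^3    [combine like terms]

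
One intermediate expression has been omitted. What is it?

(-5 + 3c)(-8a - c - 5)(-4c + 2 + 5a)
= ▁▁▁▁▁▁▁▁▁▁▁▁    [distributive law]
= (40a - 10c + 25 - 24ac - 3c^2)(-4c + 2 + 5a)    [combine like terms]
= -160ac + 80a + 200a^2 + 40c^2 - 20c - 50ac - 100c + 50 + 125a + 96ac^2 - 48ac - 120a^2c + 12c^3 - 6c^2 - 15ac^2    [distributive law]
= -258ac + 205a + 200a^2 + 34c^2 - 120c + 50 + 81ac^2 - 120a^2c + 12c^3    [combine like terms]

After distributive law, the bracketed line is:

(40a + 5c + 25 - 24ac - 3c^2 - 15c)(-4c + 2 + 5a)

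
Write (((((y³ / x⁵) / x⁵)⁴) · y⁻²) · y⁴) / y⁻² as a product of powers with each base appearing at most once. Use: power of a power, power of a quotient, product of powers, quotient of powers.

x⁻⁴⁰y¹⁶

(((((y³ / x⁵) / x⁵)⁴) · y⁻²) · y⁴) / y⁻²
= (((((y³ / x⁵)⁴) / ((x⁵)⁴)) · y⁻²) · y⁴) / y⁻²    [power of a quotient]
= ((((((y³)⁴) / ((x⁵)⁴)) / ((x⁵)⁴)) · y⁻²) · y⁴) / y⁻²    [power of a quotient]
= ((((y¹² / ((x⁵)⁴)) / ((x⁵)⁴)) · y⁻²) · y⁴) / y⁻²    [power of a power]
= ((((y¹² / x²⁰) / ((x⁵)⁴)) · y⁻²) · y⁴) / y⁻²    [power of a power]
= ((((y¹² / x²⁰) / x²⁰) · y⁻²) · y⁴) / y⁻²    [power of a power]
= x⁻⁴⁰y¹⁶    [quotient of powers; product of powers]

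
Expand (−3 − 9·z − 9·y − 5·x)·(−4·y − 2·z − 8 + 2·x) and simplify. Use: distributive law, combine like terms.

(−3 − 9·z − 9·y − 5·x)·(−4·y − 2·z − 8 + 2·x)
= 12·y + 6·z + 24 − 6·x + 36·y·z + 18·z^2 + 72·z − 18·x·z + 36·y^2 + 18·y·z + 72·y − 18·x·y + 20·x·y + 10·x·z + 40·x − 10·x^2    [distributive law]
= 84·y + 78·z + 24 + 34·x + 54·y·z + 18·z^2 − 8·x·z + 36·y^2 + 2·x·y − 10·x^2    [combine like terms]

84·y + 78·z + 24 + 34·x + 54·y·z + 18·z^2 − 8·x·z + 36·y^2 + 2·x·y − 10·x^2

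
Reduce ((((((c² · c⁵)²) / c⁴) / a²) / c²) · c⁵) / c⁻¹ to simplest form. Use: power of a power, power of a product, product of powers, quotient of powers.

((((((c² · c⁵)²) / c⁴) / a²) / c²) · c⁵) / c⁻¹
= (((((((c²)²) · ((c⁵)²)) / c⁴) / a²) / c²) · c⁵) / c⁻¹    [power of a product]
= (((((c⁴ · ((c⁵)²)) / c⁴) / a²) / c²) · c⁵) / c⁻¹    [power of a power]
= (((((c⁴ · c¹⁰) / c⁴) / a²) / c²) · c⁵) / c⁻¹    [power of a power]
= ((((c¹⁴ / c⁴) / a²) / c²) · c⁵) / c⁻¹    [product of powers]
= (((c¹⁰ / a²) / c²) · c⁵) / c⁻¹    [quotient of powers]
= a⁻²·c¹⁴    [quotient of powers; product of powers]

a⁻²·c¹⁴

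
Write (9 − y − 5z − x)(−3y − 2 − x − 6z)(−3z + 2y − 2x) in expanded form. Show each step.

−13yz − 50y^2 + 36xy + 54z − 36y + 36x + 109xz + 14x^2 + 132z^2 + 33y^2z + 6y^3 + 2xy^2 − 32xyz − 6x^2y − 3yz^2 − 93xz^2 − 25x^2z − 90z^3 − 2x^3

(9 − y − 5z − x)(−3y − 2 − x − 6z)(−3z + 2y − 2x)
= (−27y − 18 − 9x − 54z + 3y^2 + 2y + xy + 6yz + 15yz + 10z + 5xz + 30z^2 + 3xy + 2x + x^2 + 6xz)(−3z + 2y − 2x)    [distributive law]
= (−25y − 18 − 7x − 44z + 3y^2 + 4xy + 21yz + 11xz + 30z^2 + x^2)(−3z + 2y − 2x)    [combine like terms]
= 75yz − 50y^2 + 50xy + 54z − 36y + 36x + 21xz − 14xy + 14x^2 + 132z^2 − 88yz + 88xz − 9y^2z + 6y^3 − 6xy^2 − 12xyz + 8xy^2 − 8x^2y − 63yz^2 + 42y^2z − 42xyz − 33xz^2 + 22xyz − 22x^2z − 90z^3 + 60yz^2 − 60xz^2 − 3x^2z + 2x^2y − 2x^3    [distributive law]
= −13yz − 50y^2 + 36xy + 54z − 36y + 36x + 109xz + 14x^2 + 132z^2 + 33y^2z + 6y^3 + 2xy^2 − 32xyz − 6x^2y − 3yz^2 − 93xz^2 − 25x^2z − 90z^3 − 2x^3    [combine like terms]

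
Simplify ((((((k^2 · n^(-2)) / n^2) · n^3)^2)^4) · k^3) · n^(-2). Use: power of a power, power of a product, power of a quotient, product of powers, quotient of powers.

k^19·n^(-10)

((((((k^2 · n^(-2)) / n^2) · n^3)^2)^4) · k^3) · n^(-2)
= (((((k^2 · n^(-2)) / n^2) · n^3)^8) · k^3) · n^(-2)    [power of a power]
= (((((k^2 · n^(-2)) / n^2)^8) · ((n^3)^8)) · k^3) · n^(-2)    [power of a product]
= (((((k^2 · n^(-2))^8) / ((n^2)^8)) · ((n^3)^8)) · k^3) · n^(-2)    [power of a quotient]
= ((((((k^2)^8) · ((n^(-2))^8)) / ((n^2)^8)) · ((n^3)^8)) · k^3) · n^(-2)    [power of a product]
= ((((k^16 · ((n^(-2))^8)) / ((n^2)^8)) · ((n^3)^8)) · k^3) · n^(-2)    [power of a power]
= ((((k^16 · n^(-16)) / ((n^2)^8)) · ((n^3)^8)) · k^3) · n^(-2)    [power of a power]
= ((((k^16 · n^(-16)) / n^16) · ((n^3)^8)) · k^3) · n^(-2)    [power of a power]
= ((((k^16 · n^(-16)) / n^16) · n^24) · k^3) · n^(-2)    [power of a power]
= k^19·n^(-10)    [quotient of powers; product of powers]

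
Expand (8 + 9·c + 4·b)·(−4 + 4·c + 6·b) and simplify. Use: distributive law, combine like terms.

(8 + 9·c + 4·b)·(−4 + 4·c + 6·b)
= −32 + 32·c + 48·b − 36·c + 36·c^2 + 54·b·c − 16·b + 16·b·c + 24·b^2    [distributive law]
= −32 − 4·c + 32·b + 36·c^2 + 70·b·c + 24·b^2    [combine like terms]

−32 − 4·c + 32·b + 36·c^2 + 70·b·c + 24·b^2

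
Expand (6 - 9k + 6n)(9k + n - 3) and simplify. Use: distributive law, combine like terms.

81k - 12n - 18 - 81k^2 + 45kn + 6n^2

(6 - 9k + 6n)(9k + n - 3)
= 54k + 6n - 18 - 81k^2 - 9kn + 27k + 54kn + 6n^2 - 18n    [distributive law]
= 81k - 12n - 18 - 81k^2 + 45kn + 6n^2    [combine like terms]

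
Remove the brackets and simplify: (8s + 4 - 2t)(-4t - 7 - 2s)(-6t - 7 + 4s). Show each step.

200st^2 + 572st - 16s^2t + 336s - 144s^2 - 64s^3 - 44t^2 + 182t + 196 - 48t^3

(8s + 4 - 2t)(-4t - 7 - 2s)(-6t - 7 + 4s)
= (-32st - 56s - 16s^2 - 16t - 28 - 8s + 8t^2 + 14t + 4st)(-6t - 7 + 4s)    [distributive law]
= (-28st - 64s - 16s^2 - 2t - 28 + 8t^2)(-6t - 7 + 4s)    [combine like terms]
= 168st^2 + 196st - 112s^2t + 384st + 448s - 256s^2 + 96s^2t + 112s^2 - 64s^3 + 12t^2 + 14t - 8st + 168t + 196 - 112s - 48t^3 - 56t^2 + 32st^2    [distributive law]
= 200st^2 + 572st - 16s^2t + 336s - 144s^2 - 64s^3 - 44t^2 + 182t + 196 - 48t^3    [combine like terms]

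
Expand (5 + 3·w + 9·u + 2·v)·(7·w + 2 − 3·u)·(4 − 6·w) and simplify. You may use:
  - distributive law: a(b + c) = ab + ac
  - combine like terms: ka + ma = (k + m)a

(5 + 3·w + 9·u + 2·v)·(7·w + 2 − 3·u)·(4 − 6·w)
= (35·w + 10 − 15·u + 21·w^2 + 6·w − 9·u·w + 63·u·w + 18·u − 27·u^2 + 14·v·w + 4·v − 6·u·v)·(4 − 6·w)    [distributive law]
= (41·w + 10 + 3·u + 21·w^2 + 54·u·w − 27·u^2 + 14·v·w + 4·v − 6·u·v)·(4 − 6·w)    [combine like terms]
= 164·w − 246·w^2 + 40 − 60·w + 12·u − 18·u·w + 84·w^2 − 126·w^3 + 216·u·w − 324·u·w^2 − 108·u^2 + 162·u^2·w + 56·v·w − 84·v·w^2 + 16·v − 24·v·w − 24·u·v + 36·u·v·w    [distributive law]
= 104·w − 162·w^2 + 40 + 12·u + 198·u·w − 126·w^3 − 324·u·w^2 − 108·u^2 + 162·u^2·w + 32·v·w − 84·v·w^2 + 16·v − 24·u·v + 36·u·v·w    [combine like terms]

104·w − 162·w^2 + 40 + 12·u + 198·u·w − 126·w^3 − 324·u·w^2 − 108·u^2 + 162·u^2·w + 32·v·w − 84·v·w^2 + 16·v − 24·u·v + 36·u·v·w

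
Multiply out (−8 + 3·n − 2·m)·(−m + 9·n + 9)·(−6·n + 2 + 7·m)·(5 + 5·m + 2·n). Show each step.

−823·m·n − 2412·m^2·n + 2601·m·n^2 − 3340·m − 2950·m^2 − 260·m^3 + 2304·n^2 − 162·n^3 + 1422·n − 720 + 1257·m^2·n^2 − 180·m·n^3 − 767·m^3·n − 324·n^4 + 70·m^4

(−8 + 3·n − 2·m)·(−m + 9·n + 9)·(−6·n + 2 + 7·m)·(5 + 5·m + 2·n)
= (8·m − 72·n − 72 − 3·m·n + 27·n^2 + 27·n + 2·m^2 − 18·m·n − 18·m)·(−6·n + 2 + 7·m)·(5 + 5·m + 2·n)    [distributive law]
= (−10·m − 45·n − 72 − 21·m·n + 27·n^2 + 2·m^2)·(−6·n + 2 + 7·m)·(5 + 5·m + 2·n)    [combine like terms]
= (60·m·n − 20·m − 70·m^2 + 270·n^2 − 90·n − 315·m·n + 432·n − 144 − 504·m + 126·m·n^2 − 42·m·n − 147·m^2·n − 162·n^3 + 54·n^2 + 189·m·n^2 − 12·m^2·n + 4·m^2 + 14·m^3)·(5 + 5·m + 2·n)    [distributive law]
= (−297·m·n − 524·m − 66·m^2 + 324·n^2 + 342·n − 144 + 315·m·n^2 − 159·m^2·n − 162·n^3 + 14·m^3)·(5 + 5·m + 2·n)    [combine like terms]
= −1485·m·n − 1485·m^2·n − 594·m·n^2 − 2620·m − 2620·m^2 − 1048·m·n − 330·m^2 − 330·m^3 − 132·m^2·n + 1620·n^2 + 1620·m·n^2 + 648·n^3 + 1710·n + 1710·m·n + 684·n^2 − 720 − 720·m − 288·n + 1575·m·n^2 + 1575·m^2·n^2 + 630·m·n^3 − 795·m^2·n − 795·m^3·n − 318·m^2·n^2 − 810·n^3 − 810·m·n^3 − 324·n^4 + 70·m^3 + 70·m^4 + 28·m^3·n    [distributive law]
= −823·m·n − 2412·m^2·n + 2601·m·n^2 − 3340·m − 2950·m^2 − 260·m^3 + 2304·n^2 − 162·n^3 + 1422·n − 720 + 1257·m^2·n^2 − 180·m·n^3 − 767·m^3·n − 324·n^4 + 70·m^4    [combine like terms]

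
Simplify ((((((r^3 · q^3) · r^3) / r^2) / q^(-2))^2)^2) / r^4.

((((((r^3 · q^3) · r^3) / r^2) / q^(-2))^2)^2) / r^4
= (((((r^3 · q^3) · r^3) / r^2) / q^(-2))^4) / r^4    [power of a power]
= (((((r^3 · q^3) · r^3) / r^2)^4) / ((q^(-2))^4)) / r^4    [power of a quotient]
= (((((r^3 · q^3) · r^3)^4) / ((r^2)^4)) / ((q^(-2))^4)) / r^4    [power of a quotient]
= (((((r^3 · q^3)^4) · ((r^3)^4)) / ((r^2)^4)) / ((q^(-2))^4)) / r^4    [power of a product]
= ((((((r^3)^4) · ((q^3)^4)) · ((r^3)^4)) / ((r^2)^4)) / ((q^(-2))^4)) / r^4    [power of a product]
= ((((r^12 · ((q^3)^4)) · ((r^3)^4)) / ((r^2)^4)) / ((q^(-2))^4)) / r^4    [power of a power]
= ((((r^12 · q^12) · ((r^3)^4)) / ((r^2)^4)) / ((q^(-2))^4)) / r^4    [power of a power]
= ((((r^12 · q^12) · r^12) / ((r^2)^4)) / ((q^(-2))^4)) / r^4    [power of a power]
= ((((r^12 · q^12) · r^12) / r^8) / ((q^(-2))^4)) / r^4    [power of a power]
= ((((r^12 · q^12) · r^12) / r^8) / q^(-8)) / r^4    [power of a power]
= q^20·r^12    [quotient of powers; product of powers]

q^20·r^12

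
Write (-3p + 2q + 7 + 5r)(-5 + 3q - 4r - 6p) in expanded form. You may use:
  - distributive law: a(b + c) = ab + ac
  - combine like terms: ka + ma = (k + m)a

(-3p + 2q + 7 + 5r)(-5 + 3q - 4r - 6p)
= 15p - 9pq + 12pr + 18p^2 - 10q + 6q^2 - 8qr - 12pq - 35 + 21q - 28r - 42p - 25r + 15qr - 20r^2 - 30pr    [distributive law]
= -27p - 21pq - 18pr + 18p^2 + 11q + 6q^2 + 7qr - 35 - 53r - 20r^2    [combine like terms]

-27p - 21pq - 18pr + 18p^2 + 11q + 6q^2 + 7qr - 35 - 53r - 20r^2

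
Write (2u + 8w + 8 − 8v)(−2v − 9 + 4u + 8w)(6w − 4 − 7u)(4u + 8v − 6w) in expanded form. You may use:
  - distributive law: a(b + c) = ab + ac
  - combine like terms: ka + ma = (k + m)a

−2440u^2vw + 3808uv^2w − 5264uvw^2 − 2032u^2v − 2240uv^2 + 3696uvw + 560u^3v + 1568u^2v^2 + 572u^2w − 904uw^2 + 1792u^2 + 2688uv − 4288uw − 520u^3 − 816u^3w + 1088u^2w^2 − 224u^4 + 2496uw^3 − 4416v^2w^2 + 5952vw^3 + 5632v^2w − 6368vw^2 + 1824w^3 − 1856vw + 2400w^2 − 2304w^4 − 1792v^2 + 1152u + 2304v − 1728w + 768v^3w − 512v^3 − 896uv^3

(2u + 8w + 8 − 8v)(−2v − 9 + 4u + 8w)(6w − 4 − 7u)(4u + 8v − 6w)
= (−4uv − 18u + 8u^2 + 16uw − 16vw − 72w + 32uw + 64w^2 − 16v − 72 + 32u + 64w + 16v^2 + 72v − 32uv − 64vw)(6w − 4 − 7u)(4u + 8v − 6w)    [distributive law]
= (−36uv + 14u + 8u^2 + 48uw − 80vw − 8w + 64w^2 + 56v − 72 + 16v^2)(6w − 4 − 7u)(4u + 8v − 6w)    [combine like terms]
= (−216uvw + 144uv + 252u^2v + 84uw − 56u − 98u^2 + 48u^2w − 32u^2 − 56u^3 + 288uw^2 − 192uw − 336u^2w − 480vw^2 + 320vw + 560uvw − 48w^2 + 32w + 56uw + 384w^3 − 256w^2 − 448uw^2 + 336vw − 224v − 392uv − 432w + 288 + 504u + 96v^2w − 64v^2 − 112uv^2)(4u + 8v − 6w)    [distributive law]
= (344uvw − 248uv + 252u^2v − 52uw + 448u − 130u^2 − 288u^2w − 56u^3 − 160uw^2 − 480vw^2 + 656vw − 304w^2 − 400w + 384w^3 − 224v + 288 + 96v^2w − 64v^2 − 112uv^2)(4u + 8v − 6w)    [combine like terms]
= 1376u^2vw + 2752uv^2w − 2064uvw^2 − 992u^2v − 1984uv^2 + 1488uvw + 1008u^3v + 2016u^2v^2 − 1512u^2vw − 208u^2w − 416uvw + 312uw^2 + 1792u^2 + 3584uv − 2688uw − 520u^3 − 1040u^2v + 780u^2w − 1152u^3w − 2304u^2vw + 1728u^2w^2 − 224u^4 − 448u^3v + 336u^3w − 640u^2w^2 − 1280uvw^2 + 960uw^3 − 1920uvw^2 − 3840v^2w^2 + 2880vw^3 + 2624uvw + 5248v^2w − 3936vw^2 − 1216uw^2 − 2432vw^2 + 1824w^3 − 1600uw − 3200vw + 2400w^2 + 1536uw^3 + 3072vw^3 − 2304w^4 − 896uv − 1792v^2 + 1344vw + 1152u + 2304v − 1728w + 384uv^2w + 768v^3w − 576v^2w^2 − 256uv^2 − 512v^3 + 384v^2w − 448u^2v^2 − 896uv^3 + 672uv^2w    [distributive law]
= −2440u^2vw + 3808uv^2w − 5264uvw^2 − 2032u^2v − 2240uv^2 + 3696uvw + 560u^3v + 1568u^2v^2 + 572u^2w − 904uw^2 + 1792u^2 + 2688uv − 4288uw − 520u^3 − 816u^3w + 1088u^2w^2 − 224u^4 + 2496uw^3 − 4416v^2w^2 + 5952vw^3 + 5632v^2w − 6368vw^2 + 1824w^3 − 1856vw + 2400w^2 − 2304w^4 − 1792v^2 + 1152u + 2304v − 1728w + 768v^3w − 512v^3 − 896uv^3    [combine like terms]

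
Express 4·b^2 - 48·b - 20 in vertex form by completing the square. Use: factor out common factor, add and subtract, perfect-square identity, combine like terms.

4·b^2 - 48·b - 20
= 4(b^2 - 12·b) - 20    [factor out 4 from the b-terms]
= 4(b^2 - 12·b + 36 - 36) - 20    [add and subtract 36 inside the bracket]
= 4(b - 6)^2 - 144 - 20    [perfect-square identity]
= 4(b - 6)^2 - 164    [combine constants]

4(b - 6)^2 - 164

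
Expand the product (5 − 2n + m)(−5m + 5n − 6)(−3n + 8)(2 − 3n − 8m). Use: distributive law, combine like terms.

−1918mn + 799mn^2 − 1554m^2n + 1424m + 1904m^2 − 1540n^2 + 633n^3 + 1492n − 480 − 105mn^3 + 315m^2n^2 − 90n^4 − 120m^3n + 320m^3

(5 − 2n + m)(−5m + 5n − 6)(−3n + 8)(2 − 3n − 8m)
= (−25m + 25n − 30 + 10mn − 10n^2 + 12n − 5m^2 + 5mn − 6m)(−3n + 8)(2 − 3n − 8m)    [distributive law]
= (−31m + 37n − 30 + 15mn − 10n^2 − 5m^2)(−3n + 8)(2 − 3n − 8m)    [combine like terms]
= (93mn − 248m − 111n^2 + 296n + 90n − 240 − 45mn^2 + 120mn + 30n^3 − 80n^2 + 15m^2n − 40m^2)(2 − 3n − 8m)    [distributive law]
= (213mn − 248m − 191n^2 + 386n − 240 − 45mn^2 + 30n^3 + 15m^2n − 40m^2)(2 − 3n − 8m)    [combine like terms]
= 426mn − 639mn^2 − 1704m^2n − 496m + 744mn + 1984m^2 − 382n^2 + 573n^3 + 1528mn^2 + 772n − 1158n^2 − 3088mn − 480 + 720n + 1920m − 90mn^2 + 135mn^3 + 360m^2n^2 + 60n^3 − 90n^4 − 240mn^3 + 30m^2n − 45m^2n^2 − 120m^3n − 80m^2 + 120m^2n + 320m^3    [distributive law]
= −1918mn + 799mn^2 − 1554m^2n + 1424m + 1904m^2 − 1540n^2 + 633n^3 + 1492n − 480 − 105mn^3 + 315m^2n^2 − 90n^4 − 120m^3n + 320m^3    [combine like terms]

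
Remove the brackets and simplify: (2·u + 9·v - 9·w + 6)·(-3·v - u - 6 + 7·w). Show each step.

(2·u + 9·v - 9·w + 6)·(-3·v - u - 6 + 7·w)
= -6·u·v - 2·u^2 - 12·u + 14·u·w - 27·v^2 - 9·u·v - 54·v + 63·v·w + 27·v·w + 9·u·w + 54·w - 63·w^2 - 18·v - 6·u - 36 + 42·w    [distributive law]
= -15·u·v - 2·u^2 - 18·u + 23·u·w - 27·v^2 - 72·v + 90·v·w + 96·w - 63·w^2 - 36    [combine like terms]

-15·u·v - 2·u^2 - 18·u + 23·u·w - 27·v^2 - 72·v + 90·v·w + 96·w - 63·w^2 - 36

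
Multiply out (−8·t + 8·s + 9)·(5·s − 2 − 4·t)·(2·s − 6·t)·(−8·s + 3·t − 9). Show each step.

(−8·t + 8·s + 9)·(5·s − 2 − 4·t)·(2·s − 6·t)·(−8·s + 3·t − 9)
= (−40·s·t + 16·t + 32·t^2 + 40·s^2 − 16·s − 32·s·t + 45·s − 18 − 36·t)·(2·s − 6·t)·(−8·s + 3·t − 9)    [distributive law]
= (−72·s·t − 20·t + 32·t^2 + 40·s^2 + 29·s − 18)·(2·s − 6·t)·(−8·s + 3·t − 9)    [combine like terms]
= (−144·s^2·t + 432·s·t^2 − 40·s·t + 120·t^2 + 64·s·t^2 − 192·t^3 + 80·s^3 − 240·s^2·t + 58·s^2 − 174·s·t − 36·s + 108·t)·(−8·s + 3·t − 9)    [distributive law]
= (−384·s^2·t + 496·s·t^2 − 214·s·t + 120·t^2 − 192·t^3 + 80·s^3 + 58·s^2 − 36·s + 108·t)·(−8·s + 3·t − 9)    [combine like terms]
= 3072·s^3·t − 1152·s^2·t^2 + 3456·s^2·t − 3968·s^2·t^2 + 1488·s·t^3 − 4464·s·t^2 + 1712·s^2·t − 642·s·t^2 + 1926·s·t − 960·s·t^2 + 360·t^3 − 1080·t^2 + 1536·s·t^3 − 576·t^4 + 1728·t^3 − 640·s^4 + 240·s^3·t − 720·s^3 − 464·s^3 + 174·s^2·t − 522·s^2 + 288·s^2 − 108·s·t + 324·s − 864·s·t + 324·t^2 − 972·t    [distributive law]
= 3312·s^3·t − 5120·s^2·t^2 + 5342·s^2·t + 3024·s·t^3 − 6066·s·t^2 + 954·s·t + 2088·t^3 − 756·t^2 − 576·t^4 − 640·s^4 − 1184·s^3 − 234·s^2 + 324·s − 972·t    [combine like terms]

3312·s^3·t − 5120·s^2·t^2 + 5342·s^2·t + 3024·s·t^3 − 6066·s·t^2 + 954·s·t + 2088·t^3 − 756·t^2 − 576·t^4 − 640·s^4 − 1184·s^3 − 234·s^2 + 324·s − 972·t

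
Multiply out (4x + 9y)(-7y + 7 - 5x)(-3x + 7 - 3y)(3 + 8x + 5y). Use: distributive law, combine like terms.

-6555x^2y + 2532x^3y + 4659x^2y^2 + 2156xy - 7736xy^2 + 3552xy^3 + 896x^2 - 1612x^3 + 588x + 480x^4 + 315y^2 - 2583y^3 + 945y^4 + 1323y

(4x + 9y)(-7y + 7 - 5x)(-3x + 7 - 3y)(3 + 8x + 5y)
= (-28xy + 28x - 20x^2 - 63y^2 + 63y - 45xy)(-3x + 7 - 3y)(3 + 8x + 5y)    [distributive law]
= (-73xy + 28x - 20x^2 - 63y^2 + 63y)(-3x + 7 - 3y)(3 + 8x + 5y)    [combine like terms]
= (219x^2y - 511xy + 219xy^2 - 84x^2 + 196x - 84xy + 60x^3 - 140x^2 + 60x^2y + 189xy^2 - 441y^2 + 189y^3 - 189xy + 441y - 189y^2)(3 + 8x + 5y)    [distributive law]
= (279x^2y - 784xy + 408xy^2 - 224x^2 + 196x + 60x^3 - 630y^2 + 189y^3 + 441y)(3 + 8x + 5y)    [combine like terms]
= 837x^2y + 2232x^3y + 1395x^2y^2 - 2352xy - 6272x^2y - 3920xy^2 + 1224xy^2 + 3264x^2y^2 + 2040xy^3 - 672x^2 - 1792x^3 - 1120x^2y + 588x + 1568x^2 + 980xy + 180x^3 + 480x^4 + 300x^3y - 1890y^2 - 5040xy^2 - 3150y^3 + 567y^3 + 1512xy^3 + 945y^4 + 1323y + 3528xy + 2205y^2    [distributive law]
= -6555x^2y + 2532x^3y + 4659x^2y^2 + 2156xy - 7736xy^2 + 3552xy^3 + 896x^2 - 1612x^3 + 588x + 480x^4 + 315y^2 - 2583y^3 + 945y^4 + 1323y    [combine like terms]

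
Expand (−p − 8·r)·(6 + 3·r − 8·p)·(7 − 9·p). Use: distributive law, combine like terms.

(−p − 8·r)·(6 + 3·r − 8·p)·(7 − 9·p)
= (−6·p − 3·p·r + 8·p^2 − 48·r − 24·r^2 + 64·p·r)·(7 − 9·p)    [distributive law]
= (−6·p + 61·p·r + 8·p^2 − 48·r − 24·r^2)·(7 − 9·p)    [combine like terms]
= −42·p + 54·p^2 + 427·p·r − 549·p^2·r + 56·p^2 − 72·p^3 − 336·r + 432·p·r − 168·r^2 + 216·p·r^2    [distributive law]
= −42·p + 110·p^2 + 859·p·r − 549·p^2·r − 72·p^3 − 336·r − 168·r^2 + 216·p·r^2    [combine like terms]

−42·p + 110·p^2 + 859·p·r − 549·p^2·r − 72·p^3 − 336·r − 168·r^2 + 216·p·r^2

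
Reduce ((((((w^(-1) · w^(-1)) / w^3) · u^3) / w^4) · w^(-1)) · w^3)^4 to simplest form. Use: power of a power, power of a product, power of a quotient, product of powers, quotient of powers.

((((((w^(-1) · w^(-1)) / w^3) · u^3) / w^4) · w^(-1)) · w^3)^4
= ((((((w^(-1) · w^(-1)) / w^3) · u^3) / w^4) · w^(-1))^4) · ((w^3)^4)    [power of a product]
= ((((((w^(-1) · w^(-1)) / w^3) · u^3) / w^4)^4) · ((w^(-1))^4)) · ((w^3)^4)    [power of a product]
= ((((((w^(-1) · w^(-1)) / w^3) · u^3)^4) / ((w^4)^4)) · ((w^(-1))^4)) · ((w^3)^4)    [power of a quotient]
= ((((((w^(-1) · w^(-1)) / w^3)^4) · ((u^3)^4)) / ((w^4)^4)) · ((w^(-1))^4)) · ((w^3)^4)    [power of a product]
= ((((((w^(-1) · w^(-1))^4) / ((w^3)^4)) · ((u^3)^4)) / ((w^4)^4)) · ((w^(-1))^4)) · ((w^3)^4)    [power of a quotient]
= (((((((w^(-1))^4) · ((w^(-1))^4)) / ((w^3)^4)) · ((u^3)^4)) / ((w^4)^4)) · ((w^(-1))^4)) · ((w^3)^4)    [power of a product]
= (((((w^(-4) · ((w^(-1))^4)) / ((w^3)^4)) · ((u^3)^4)) / ((w^4)^4)) · ((w^(-1))^4)) · ((w^3)^4)    [power of a power]
= (((((w^(-4) · w^(-4)) / ((w^3)^4)) · ((u^3)^4)) / ((w^4)^4)) · ((w^(-1))^4)) · ((w^3)^4)    [power of a power]
= ((((w^(-8) / ((w^3)^4)) · ((u^3)^4)) / ((w^4)^4)) · ((w^(-1))^4)) · ((w^3)^4)    [product of powers]
= ((((w^(-8) / w^12) · ((u^3)^4)) / ((w^4)^4)) · ((w^(-1))^4)) · ((w^3)^4)    [power of a power]
= (((w^(-20) · ((u^3)^4)) / ((w^4)^4)) · ((w^(-1))^4)) · ((w^3)^4)    [quotient of powers]
= (((w^(-20) · u^12) / ((w^4)^4)) · ((w^(-1))^4)) · ((w^3)^4)    [power of a power]
= (((w^(-20) · u^12) / w^16) · ((w^(-1))^4)) · ((w^3)^4)    [power of a power]
= (((w^(-20) · u^12) / w^16) · w^(-4)) · ((w^3)^4)    [power of a power]
= (((w^(-20) · u^12) / w^16) · w^(-4)) · w^12    [power of a power]
= u^12w^(-28)    [quotient of powers; product of powers]

u^12w^(-28)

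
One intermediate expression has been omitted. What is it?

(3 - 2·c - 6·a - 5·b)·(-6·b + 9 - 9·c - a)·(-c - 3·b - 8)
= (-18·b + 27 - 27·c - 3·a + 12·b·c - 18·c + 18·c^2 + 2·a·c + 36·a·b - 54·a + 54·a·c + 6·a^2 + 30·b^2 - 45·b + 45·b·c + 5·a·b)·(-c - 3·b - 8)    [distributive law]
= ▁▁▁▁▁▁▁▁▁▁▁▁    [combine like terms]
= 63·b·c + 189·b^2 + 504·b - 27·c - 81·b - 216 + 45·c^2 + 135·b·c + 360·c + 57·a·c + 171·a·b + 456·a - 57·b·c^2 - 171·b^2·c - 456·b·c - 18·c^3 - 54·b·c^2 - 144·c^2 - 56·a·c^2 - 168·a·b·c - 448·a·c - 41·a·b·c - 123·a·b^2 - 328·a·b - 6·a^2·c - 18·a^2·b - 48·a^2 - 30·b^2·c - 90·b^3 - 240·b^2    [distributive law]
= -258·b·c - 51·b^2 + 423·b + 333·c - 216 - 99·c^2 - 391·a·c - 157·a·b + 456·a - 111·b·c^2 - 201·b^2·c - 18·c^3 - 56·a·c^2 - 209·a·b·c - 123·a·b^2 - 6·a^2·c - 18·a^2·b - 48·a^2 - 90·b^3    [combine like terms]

Applying combine like terms to the line above:

(-63·b + 27 - 45·c - 57·a + 57·b·c + 18·c^2 + 56·a·c + 41·a·b + 6·a^2 + 30·b^2)·(-c - 3·b - 8)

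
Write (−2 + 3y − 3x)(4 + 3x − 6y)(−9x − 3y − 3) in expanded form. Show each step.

126x − 48y + 24 + 189x^2 − 243xy − 18y^2 − 216x^2y + 81xy^2 + 54y^3 + 81x^3

(−2 + 3y − 3x)(4 + 3x − 6y)(−9x − 3y − 3)
= (−8 − 6x + 12y + 12y + 9xy − 18y^2 − 12x − 9x^2 + 18xy)(−9x − 3y − 3)    [distributive law]
= (−8 − 18x + 24y + 27xy − 18y^2 − 9x^2)(−9x − 3y − 3)    [combine like terms]
= 72x + 24y + 24 + 162x^2 + 54xy + 54x − 216xy − 72y^2 − 72y − 243x^2y − 81xy^2 − 81xy + 162xy^2 + 54y^3 + 54y^2 + 81x^3 + 27x^2y + 27x^2    [distributive law]
= 126x − 48y + 24 + 189x^2 − 243xy − 18y^2 − 216x^2y + 81xy^2 + 54y^3 + 81x^3    [combine like terms]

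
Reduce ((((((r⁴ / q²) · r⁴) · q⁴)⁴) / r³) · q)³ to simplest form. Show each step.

q²⁷r⁸⁷

((((((r⁴ / q²) · r⁴) · q⁴)⁴) / r³) · q)³
= ((((((r⁴ / q²) · r⁴) · q⁴)⁴) / r³)³) · (q³)    [power of a product]
= ((((((r⁴ / q²) · r⁴) · q⁴)⁴)³) / ((r³)³)) · (q³)    [power of a quotient]
= (((((r⁴ / q²) · r⁴) · q⁴)¹²) / ((r³)³)) · (q³)    [power of a power]
= (((((r⁴ / q²) · r⁴)¹²) · ((q⁴)¹²)) / ((r³)³)) · (q³)    [power of a product]
= (((((r⁴ / q²)¹²) · ((r⁴)¹²)) · ((q⁴)¹²)) / ((r³)³)) · (q³)    [power of a product]
= ((((((r⁴)¹²) / ((q²)¹²)) · ((r⁴)¹²)) · ((q⁴)¹²)) / ((r³)³)) · (q³)    [power of a quotient]
= ((((r⁴⁸ / ((q²)¹²)) · ((r⁴)¹²)) · ((q⁴)¹²)) / ((r³)³)) · (q³)    [power of a power]
= ((((r⁴⁸ / q²⁴) · ((r⁴)¹²)) · ((q⁴)¹²)) / ((r³)³)) · (q³)    [power of a power]
= ((((r⁴⁸ / q²⁴) · r⁴⁸) · ((q⁴)¹²)) / ((r³)³)) · (q³)    [power of a power]
= ((((r⁴⁸ / q²⁴) · r⁴⁸) · q⁴⁸) / ((r³)³)) · (q³)    [power of a power]
= ((((r⁴⁸ / q²⁴) · r⁴⁸) · q⁴⁸) / r⁹) · (q³)    [power of a power]
= q²⁷r⁸⁷    [quotient of powers; product of powers]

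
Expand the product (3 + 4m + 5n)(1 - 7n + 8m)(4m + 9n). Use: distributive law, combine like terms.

(3 + 4m + 5n)(1 - 7n + 8m)(4m + 9n)
= (3 - 21n + 24m + 4m - 28mn + 32m² + 5n - 35n² + 40mn)(4m + 9n)    [distributive law]
= (3 - 16n + 28m + 12mn + 32m² - 35n²)(4m + 9n)    [combine like terms]
= 12m + 27n - 64mn - 144n² + 112m² + 252mn + 48m²n + 108mn² + 128m³ + 288m²n - 140mn² - 315n³    [distributive law]
= 12m + 27n + 188mn - 144n² + 112m² + 336m²n - 32mn² + 128m³ - 315n³    [combine like terms]

12m + 27n + 188mn - 144n² + 112m² + 336m²n - 32mn² + 128m³ - 315n³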